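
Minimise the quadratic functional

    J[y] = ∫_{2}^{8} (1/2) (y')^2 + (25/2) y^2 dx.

The Lagrangian is L = (1/2) (y')^2 + (25/2) y^2.
Compute ∂L/∂y = 25y, ∂L/∂y' = y'.
The Euler-Lagrange equation d/dx(∂L/∂y') − ∂L/∂y = 0 reduces to
    y'' − 25 y = 0.
Its general solution is
    y(x) = A e^(5x) + B e^(−5x),
with A, B fixed by the endpoint conditions.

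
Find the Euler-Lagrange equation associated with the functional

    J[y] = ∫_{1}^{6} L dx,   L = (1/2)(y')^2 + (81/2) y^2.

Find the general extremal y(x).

The Lagrangian is L = (1/2)(y')^2 + (81/2) y^2.
∂L/∂y = 81y.
∂L/∂y' = y'.
The Euler-Lagrange equation d/dx(∂L/∂y') − ∂L/∂y = 0 becomes:
    y'' - 81 y = 0
General solution: y(x) = A e^(9x) + B e^(-9x), where A and B are arbitrary constants fixed by the endpoint conditions.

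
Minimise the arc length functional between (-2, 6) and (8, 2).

Arc-length functional: J[y] = ∫ sqrt(1 + (y')^2) dx.
Lagrangian L = sqrt(1 + (y')^2) has no explicit y dependence, so ∂L/∂y = 0 and the Euler-Lagrange equation gives
    d/dx( y' / sqrt(1 + (y')^2) ) = 0  ⇒  y' / sqrt(1 + (y')^2) = const.
Hence y' is constant, so y(x) is affine.
Fitting the endpoints (-2, 6) and (8, 2):
    slope m = (2 − 6) / (8 − (-2)) = -2/5,
    intercept c = 6 − m·(-2) = 26/5.
Extremal: y(x) = (-2/5) x + 26/5.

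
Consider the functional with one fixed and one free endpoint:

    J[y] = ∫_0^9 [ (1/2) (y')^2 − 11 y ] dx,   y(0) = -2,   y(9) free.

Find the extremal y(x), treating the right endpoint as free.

The Lagrangian L = (1/2) (y')^2 − 11 y gives
    ∂L/∂y = −11,   ∂L/∂y' = y'.
Euler-Lagrange: d/dx(y') − (−11) = 0, i.e. y'' + 11 = 0, so
    y(x) = −(11/2) x^2 + C1 x + C2.
Fixed left endpoint y(0) = -2 ⇒ C2 = -2.
The right endpoint x = 9 is free, so the natural (transversality) condition is ∂L/∂y' |_{x=9} = 0, i.e. y'(9) = 0.
Compute y'(x) = −11 x + C1, so y'(9) = −99 + C1 = 0 ⇒ C1 = 99.
Therefore the extremal is
    y(x) = −(11/2) x^2 + 99 x − 2.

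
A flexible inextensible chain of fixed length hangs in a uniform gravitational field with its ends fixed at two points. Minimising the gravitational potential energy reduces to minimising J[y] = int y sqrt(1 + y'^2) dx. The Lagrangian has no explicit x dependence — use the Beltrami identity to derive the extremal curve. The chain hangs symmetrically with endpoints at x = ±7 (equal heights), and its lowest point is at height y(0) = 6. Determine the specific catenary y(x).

The Lagrangian L(y, y') = y sqrt(1 + y'^2) has no explicit x dependence, so the Beltrami identity applies:
    L − y' ∂L/∂y' = C.
Compute ∂L/∂y' = y · y' / sqrt(1 + y'^2). Then
    L − y' ∂L/∂y'
    = y sqrt(1 + y'^2) − y · y'^2 / sqrt(1 + y'^2)
    = y (1 + y'^2 − y'^2) / sqrt(1 + y'^2)
    = y / sqrt(1 + y'^2) = C.
Squaring gives y^2 = C^2 (1 + y'^2), i.e.
    y'^2 = y^2 / C^2 − 1.
Separating variables,
    dy / sqrt(y^2 − C^2) = dx / C,
and integrating gives arccosh(y / C) = (x − a)/C, so
    y(x) = C cosh((x − a)/C),
the catenary. The constants C and a are fixed by the two endpoint conditions (and, for the hanging-chain problem, the length constraint selects C).
Now fit the given data. The endpoints x = ±7 are symmetric at equal height, so the catenary is even about its minimum: a = 0 and y(x) = C cosh(x/C). The lowest point is y(0) = C cosh(0) = C, and we are told y(0) = 6, so C = 6. Therefore
    y(x) = 6 cosh(x/6),
and at the endpoints
    y(±7) = 6 cosh(7/6).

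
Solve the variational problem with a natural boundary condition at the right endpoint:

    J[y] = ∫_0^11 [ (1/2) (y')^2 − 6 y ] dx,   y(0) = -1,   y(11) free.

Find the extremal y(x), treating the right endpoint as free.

The Lagrangian L = (1/2) (y')^2 − 6 y gives
    ∂L/∂y = −6,   ∂L/∂y' = y'.
Euler-Lagrange: d/dx(y') − (−6) = 0, i.e. y'' + 6 = 0, so
    y(x) = −(6/2) x^2 + C1 x + C2.
Fixed left endpoint y(0) = -1 ⇒ C2 = -1.
The right endpoint x = 11 is free, so the natural (transversality) condition is ∂L/∂y' |_{x=11} = 0, i.e. y'(11) = 0.
Compute y'(x) = −6 x + C1, so y'(11) = −66 + C1 = 0 ⇒ C1 = 66.
Therefore the extremal is
    y(x) = −3 x^2 + 66 x − 1.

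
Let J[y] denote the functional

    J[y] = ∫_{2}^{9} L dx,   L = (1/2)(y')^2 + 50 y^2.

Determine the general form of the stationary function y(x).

The Lagrangian is L = (1/2)(y')^2 + 50 y^2.
∂L/∂y = 100y.
∂L/∂y' = y'.
The Euler-Lagrange equation d/dx(∂L/∂y') − ∂L/∂y = 0 becomes:
    y'' - 100 y = 0
General solution: y(x) = A e^(10x) + B e^(-10x), where A and B are arbitrary constants fixed by the endpoint conditions.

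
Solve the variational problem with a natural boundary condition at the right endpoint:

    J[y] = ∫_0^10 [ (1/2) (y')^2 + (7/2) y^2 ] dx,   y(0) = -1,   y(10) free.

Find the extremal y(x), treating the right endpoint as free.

The Lagrangian L = (1/2) (y')^2 + (7/2) y^2 gives
    ∂L/∂y = 7 y,   ∂L/∂y' = y'.
Euler-Lagrange: y'' − 7 y = 0.
With k = sqrt(7), the general solution is
    y(x) = A cosh(sqrt(7) x) + B sinh(sqrt(7) x).
Fixed left endpoint y(0) = -1 ⇒ A = -1.
The right endpoint x = 10 is free, so the natural (transversality) condition is ∂L/∂y' |_{x=10} = 0, i.e. y'(10) = 0.
Compute y'(x) = A k sinh(k x) + B k cosh(k x), so
    y'(10) = A k sinh(k·10) + B k cosh(k·10) = 0
    ⇒ B = −A tanh(k·10) = tanh(sqrt(7)·10).
Therefore the extremal is
    y(x) = −cosh(sqrt(7) x) + tanh(sqrt(7)·10) sinh(sqrt(7) x).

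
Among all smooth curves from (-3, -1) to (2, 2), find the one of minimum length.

Arc-length functional: J[y] = ∫ sqrt(1 + (y')^2) dx.
Lagrangian L = sqrt(1 + (y')^2) has no explicit y dependence, so ∂L/∂y = 0 and the Euler-Lagrange equation gives
    d/dx( y' / sqrt(1 + (y')^2) ) = 0  ⇒  y' / sqrt(1 + (y')^2) = const.
Hence y' is constant, so y(x) is affine.
Fitting the endpoints (-3, -1) and (2, 2):
    slope m = (2 − (-1)) / (2 − (-3)) = 3/5,
    intercept c = (-1) − m·(-3) = 4/5.
Extremal: y(x) = (3/5) x + 4/5.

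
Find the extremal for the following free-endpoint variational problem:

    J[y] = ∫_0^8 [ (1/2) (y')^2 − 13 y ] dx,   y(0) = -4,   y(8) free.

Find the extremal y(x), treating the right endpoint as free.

The Lagrangian L = (1/2) (y')^2 − 13 y gives
    ∂L/∂y = −13,   ∂L/∂y' = y'.
Euler-Lagrange: d/dx(y') − (−13) = 0, i.e. y'' + 13 = 0, so
    y(x) = −(13/2) x^2 + C1 x + C2.
Fixed left endpoint y(0) = -4 ⇒ C2 = -4.
The right endpoint x = 8 is free, so the natural (transversality) condition is ∂L/∂y' |_{x=8} = 0, i.e. y'(8) = 0.
Compute y'(x) = −13 x + C1, so y'(8) = −104 + C1 = 0 ⇒ C1 = 104.
Therefore the extremal is
    y(x) = −(13/2) x^2 + 104 x − 4.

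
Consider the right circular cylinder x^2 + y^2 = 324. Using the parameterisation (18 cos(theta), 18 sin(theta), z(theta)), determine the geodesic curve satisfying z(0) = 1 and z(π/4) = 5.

Parameterise the cylinder of radius R = 18 as
    r(θ) = (18 cos θ, 18 sin θ, z(θ)).
The arc-length element is
    ds = sqrt(324 + (dz/dθ)^2) dθ,
so the Lagrangian is L = sqrt(324 + z'^2).
L depends on z' only, not on z or θ, so ∂L/∂z = 0 and
    ∂L/∂z' = z' / sqrt(324 + z'^2).
The Euler-Lagrange equation gives
    d/dθ( z' / sqrt(324 + z'^2) ) = 0,
so z' is constant. Integrating once:
    z(θ) = a θ + b,
a helix on the cylinder (a straight line when the cylinder is unrolled). The constants a, b are determined by the endpoint conditions.
With endpoint conditions z(0) = 1 and z(π/4) = 5: from z(0) = b we get b = 1, and a·π/4 + 1 = 5 gives a = 16/π, so
    z(θ) = (16/π) θ + 1.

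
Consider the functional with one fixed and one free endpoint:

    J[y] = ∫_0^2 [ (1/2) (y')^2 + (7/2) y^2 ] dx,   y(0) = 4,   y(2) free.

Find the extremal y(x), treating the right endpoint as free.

The Lagrangian L = (1/2) (y')^2 + (7/2) y^2 gives
    ∂L/∂y = 7 y,   ∂L/∂y' = y'.
Euler-Lagrange: y'' − 7 y = 0.
With k = sqrt(7), the general solution is
    y(x) = A cosh(sqrt(7) x) + B sinh(sqrt(7) x).
Fixed left endpoint y(0) = 4 ⇒ A = 4.
The right endpoint x = 2 is free, so the natural (transversality) condition is ∂L/∂y' |_{x=2} = 0, i.e. y'(2) = 0.
Compute y'(x) = A k sinh(k x) + B k cosh(k x), so
    y'(2) = A k sinh(k·2) + B k cosh(k·2) = 0
    ⇒ B = −A tanh(k·2) = − 4 tanh(sqrt(7)·2).
Therefore the extremal is
    y(x) = 4 cosh(sqrt(7) x) − 4 tanh(sqrt(7)·2) sinh(sqrt(7) x).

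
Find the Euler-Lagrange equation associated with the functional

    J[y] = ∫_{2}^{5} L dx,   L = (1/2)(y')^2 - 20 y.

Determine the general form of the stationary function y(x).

The Lagrangian is L = (1/2)(y')^2 - 20 y.
∂L/∂y = -20.
∂L/∂y' = y'.
The Euler-Lagrange equation d/dx(∂L/∂y') − ∂L/∂y = 0 becomes:
    y'' + 20 = 0
General solution: y(x) = -10 x^2 + A x + B, where A and B are arbitrary constants fixed by the endpoint conditions.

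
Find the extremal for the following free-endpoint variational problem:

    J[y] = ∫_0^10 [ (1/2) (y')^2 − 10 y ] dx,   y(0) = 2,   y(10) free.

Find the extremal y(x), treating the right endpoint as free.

The Lagrangian L = (1/2) (y')^2 − 10 y gives
    ∂L/∂y = −10,   ∂L/∂y' = y'.
Euler-Lagrange: d/dx(y') − (−10) = 0, i.e. y'' + 10 = 0, so
    y(x) = −(10/2) x^2 + C1 x + C2.
Fixed left endpoint y(0) = 2 ⇒ C2 = 2.
The right endpoint x = 10 is free, so the natural (transversality) condition is ∂L/∂y' |_{x=10} = 0, i.e. y'(10) = 0.
Compute y'(x) = −10 x + C1, so y'(10) = −100 + C1 = 0 ⇒ C1 = 100.
Therefore the extremal is
    y(x) = −5 x^2 + 100 x + 2.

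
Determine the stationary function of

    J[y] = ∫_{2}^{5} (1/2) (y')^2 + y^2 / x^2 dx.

The Lagrangian is L = (1/2) (y')^2 + y^2 / x^2.
Compute ∂L/∂y = 2y/x^2, ∂L/∂y' = y'.
The Euler-Lagrange equation d/dx(∂L/∂y') − ∂L/∂y = 0 reduces to
    y'' − 2/x^2 · y = 0  (x > 0).
Its general solution is
    y(x) = A x^2 + B / x,
with A, B fixed by the endpoint conditions.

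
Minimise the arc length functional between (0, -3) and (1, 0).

Arc-length functional: J[y] = ∫ sqrt(1 + (y')^2) dx.
Lagrangian L = sqrt(1 + (y')^2) has no explicit y dependence, so ∂L/∂y = 0 and the Euler-Lagrange equation gives
    d/dx( y' / sqrt(1 + (y')^2) ) = 0  ⇒  y' / sqrt(1 + (y')^2) = const.
Hence y' is constant, so y(x) is affine.
Fitting the endpoints (0, -3) and (1, 0):
    slope m = (0 − (-3)) / (1 − 0) = 3,
    intercept c = (-3) − m·0 = -3.
Extremal: y(x) = 3 x - 3.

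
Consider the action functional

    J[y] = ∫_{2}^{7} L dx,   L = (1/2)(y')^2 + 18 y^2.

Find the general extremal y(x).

The Lagrangian is L = (1/2)(y')^2 + 18 y^2.
∂L/∂y = 36y.
∂L/∂y' = y'.
The Euler-Lagrange equation d/dx(∂L/∂y') − ∂L/∂y = 0 becomes:
    y'' - 36 y = 0
General solution: y(x) = A e^(6x) + B e^(-6x), where A and B are arbitrary constants fixed by the endpoint conditions.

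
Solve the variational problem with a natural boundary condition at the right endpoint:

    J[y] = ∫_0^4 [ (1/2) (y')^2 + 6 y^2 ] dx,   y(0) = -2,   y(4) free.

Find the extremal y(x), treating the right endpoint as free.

The Lagrangian L = (1/2) (y')^2 + 6 y^2 gives
    ∂L/∂y = 12 y,   ∂L/∂y' = y'.
Euler-Lagrange: y'' − 12 y = 0.
With k = sqrt(12), the general solution is
    y(x) = A cosh(sqrt(12) x) + B sinh(sqrt(12) x).
Fixed left endpoint y(0) = -2 ⇒ A = -2.
The right endpoint x = 4 is free, so the natural (transversality) condition is ∂L/∂y' |_{x=4} = 0, i.e. y'(4) = 0.
Compute y'(x) = A k sinh(k x) + B k cosh(k x), so
    y'(4) = A k sinh(k·4) + B k cosh(k·4) = 0
    ⇒ B = −A tanh(k·4) = 2 tanh(sqrt(12)·4).
Therefore the extremal is
    y(x) = −2 cosh(sqrt(12) x) + 2 tanh(sqrt(12)·4) sinh(sqrt(12) x).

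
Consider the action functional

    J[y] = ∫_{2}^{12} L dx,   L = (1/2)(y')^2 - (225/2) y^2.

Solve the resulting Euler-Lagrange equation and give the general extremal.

The Lagrangian is L = (1/2)(y')^2 - (225/2) y^2.
∂L/∂y = -225y.
∂L/∂y' = y'.
The Euler-Lagrange equation d/dx(∂L/∂y') − ∂L/∂y = 0 becomes:
    y'' + 225 y = 0
General solution: y(x) = A sin(15x) + B cos(15x), where A and B are arbitrary constants fixed by the endpoint conditions.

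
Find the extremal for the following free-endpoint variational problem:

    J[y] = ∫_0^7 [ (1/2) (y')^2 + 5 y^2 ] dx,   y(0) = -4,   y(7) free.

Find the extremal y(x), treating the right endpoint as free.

The Lagrangian L = (1/2) (y')^2 + 5 y^2 gives
    ∂L/∂y = 10 y,   ∂L/∂y' = y'.
Euler-Lagrange: y'' − 10 y = 0.
With k = sqrt(10), the general solution is
    y(x) = A cosh(sqrt(10) x) + B sinh(sqrt(10) x).
Fixed left endpoint y(0) = -4 ⇒ A = -4.
The right endpoint x = 7 is free, so the natural (transversality) condition is ∂L/∂y' |_{x=7} = 0, i.e. y'(7) = 0.
Compute y'(x) = A k sinh(k x) + B k cosh(k x), so
    y'(7) = A k sinh(k·7) + B k cosh(k·7) = 0
    ⇒ B = −A tanh(k·7) = 4 tanh(sqrt(10)·7).
Therefore the extremal is
    y(x) = −4 cosh(sqrt(10) x) + 4 tanh(sqrt(10)·7) sinh(sqrt(10) x).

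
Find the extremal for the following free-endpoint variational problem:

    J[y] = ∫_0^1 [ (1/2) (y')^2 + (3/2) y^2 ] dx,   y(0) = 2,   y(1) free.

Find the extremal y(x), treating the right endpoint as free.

The Lagrangian L = (1/2) (y')^2 + (3/2) y^2 gives
    ∂L/∂y = 3 y,   ∂L/∂y' = y'.
Euler-Lagrange: y'' − 3 y = 0.
With k = sqrt(3), the general solution is
    y(x) = A cosh(sqrt(3) x) + B sinh(sqrt(3) x).
Fixed left endpoint y(0) = 2 ⇒ A = 2.
The right endpoint x = 1 is free, so the natural (transversality) condition is ∂L/∂y' |_{x=1} = 0, i.e. y'(1) = 0.
Compute y'(x) = A k sinh(k x) + B k cosh(k x), so
    y'(1) = A k sinh(k·1) + B k cosh(k·1) = 0
    ⇒ B = −A tanh(k·1) = − 2 tanh(sqrt(3)·1).
Therefore the extremal is
    y(x) = 2 cosh(sqrt(3) x) − 2 tanh(sqrt(3)·1) sinh(sqrt(3) x).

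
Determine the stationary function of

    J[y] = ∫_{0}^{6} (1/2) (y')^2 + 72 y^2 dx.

The Lagrangian is L = (1/2) (y')^2 + 72 y^2.
Compute ∂L/∂y = 144y, ∂L/∂y' = y'.
The Euler-Lagrange equation d/dx(∂L/∂y') − ∂L/∂y = 0 reduces to
    y'' − 144 y = 0.
Its general solution is
    y(x) = A e^(12x) + B e^(−12x),
with A, B fixed by the endpoint conditions.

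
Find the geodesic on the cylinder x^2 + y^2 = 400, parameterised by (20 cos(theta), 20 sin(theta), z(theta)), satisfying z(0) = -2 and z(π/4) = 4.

Parameterise the cylinder of radius R = 20 as
    r(θ) = (20 cos θ, 20 sin θ, z(θ)).
The arc-length element is
    ds = sqrt(400 + (dz/dθ)^2) dθ,
so the Lagrangian is L = sqrt(400 + z'^2).
L depends on z' only, not on z or θ, so ∂L/∂z = 0 and
    ∂L/∂z' = z' / sqrt(400 + z'^2).
The Euler-Lagrange equation gives
    d/dθ( z' / sqrt(400 + z'^2) ) = 0,
so z' is constant. Integrating once:
    z(θ) = a θ + b,
a helix on the cylinder (a straight line when the cylinder is unrolled). The constants a, b are determined by the endpoint conditions.
With endpoint conditions z(0) = -2 and z(π/4) = 4: from z(0) = b we get b = -2, and a·π/4 + -2 = 4 gives a = 24/π, so
    z(θ) = (24/π) θ − 2.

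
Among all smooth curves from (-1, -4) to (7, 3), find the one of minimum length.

Arc-length functional: J[y] = ∫ sqrt(1 + (y')^2) dx.
Lagrangian L = sqrt(1 + (y')^2) has no explicit y dependence, so ∂L/∂y = 0 and the Euler-Lagrange equation gives
    d/dx( y' / sqrt(1 + (y')^2) ) = 0  ⇒  y' / sqrt(1 + (y')^2) = const.
Hence y' is constant, so y(x) is affine.
Fitting the endpoints (-1, -4) and (7, 3):
    slope m = (3 − (-4)) / (7 − (-1)) = 7/8,
    intercept c = (-4) − m·(-1) = -25/8.
Extremal: y(x) = (7/8) x - 25/8.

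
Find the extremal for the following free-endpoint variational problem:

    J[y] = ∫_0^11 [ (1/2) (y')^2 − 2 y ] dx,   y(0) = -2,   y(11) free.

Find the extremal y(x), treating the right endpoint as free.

The Lagrangian L = (1/2) (y')^2 − 2 y gives
    ∂L/∂y = −2,   ∂L/∂y' = y'.
Euler-Lagrange: d/dx(y') − (−2) = 0, i.e. y'' + 2 = 0, so
    y(x) = −(2/2) x^2 + C1 x + C2.
Fixed left endpoint y(0) = -2 ⇒ C2 = -2.
The right endpoint x = 11 is free, so the natural (transversality) condition is ∂L/∂y' |_{x=11} = 0, i.e. y'(11) = 0.
Compute y'(x) = −2 x + C1, so y'(11) = −22 + C1 = 0 ⇒ C1 = 22.
Therefore the extremal is
    y(x) = −x^2 + 22 x − 2.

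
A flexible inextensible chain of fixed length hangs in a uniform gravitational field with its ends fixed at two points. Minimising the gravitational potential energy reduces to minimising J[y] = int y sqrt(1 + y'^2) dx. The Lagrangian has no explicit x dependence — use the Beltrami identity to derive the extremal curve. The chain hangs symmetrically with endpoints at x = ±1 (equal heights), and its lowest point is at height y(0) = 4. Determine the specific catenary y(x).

The Lagrangian L(y, y') = y sqrt(1 + y'^2) has no explicit x dependence, so the Beltrami identity applies:
    L − y' ∂L/∂y' = C.
Compute ∂L/∂y' = y · y' / sqrt(1 + y'^2). Then
    L − y' ∂L/∂y'
    = y sqrt(1 + y'^2) − y · y'^2 / sqrt(1 + y'^2)
    = y (1 + y'^2 − y'^2) / sqrt(1 + y'^2)
    = y / sqrt(1 + y'^2) = C.
Squaring gives y^2 = C^2 (1 + y'^2), i.e.
    y'^2 = y^2 / C^2 − 1.
Separating variables,
    dy / sqrt(y^2 − C^2) = dx / C,
and integrating gives arccosh(y / C) = (x − a)/C, so
    y(x) = C cosh((x − a)/C),
the catenary. The constants C and a are fixed by the two endpoint conditions (and, for the hanging-chain problem, the length constraint selects C).
Now fit the given data. The endpoints x = ±1 are symmetric at equal height, so the catenary is even about its minimum: a = 0 and y(x) = C cosh(x/C). The lowest point is y(0) = C cosh(0) = C, and we are told y(0) = 4, so C = 4. Therefore
    y(x) = 4 cosh(x/4),
and at the endpoints
    y(±1) = 4 cosh(1/4).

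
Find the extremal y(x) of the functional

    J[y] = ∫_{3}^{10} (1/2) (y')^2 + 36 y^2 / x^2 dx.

The Lagrangian is L = (1/2) (y')^2 + 36 y^2 / x^2.
Compute ∂L/∂y = 72y/x^2, ∂L/∂y' = y'.
The Euler-Lagrange equation d/dx(∂L/∂y') − ∂L/∂y = 0 reduces to
    y'' − 72/x^2 · y = 0  (x > 0).
Its general solution is
    y(x) = A x^9 + B x^(-8),
with A, B fixed by the endpoint conditions.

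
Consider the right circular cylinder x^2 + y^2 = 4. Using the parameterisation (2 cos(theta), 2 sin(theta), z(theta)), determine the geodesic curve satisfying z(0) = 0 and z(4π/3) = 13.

Parameterise the cylinder of radius R = 2 as
    r(θ) = (2 cos θ, 2 sin θ, z(θ)).
The arc-length element is
    ds = sqrt(4 + (dz/dθ)^2) dθ,
so the Lagrangian is L = sqrt(4 + z'^2).
L depends on z' only, not on z or θ, so ∂L/∂z = 0 and
    ∂L/∂z' = z' / sqrt(4 + z'^2).
The Euler-Lagrange equation gives
    d/dθ( z' / sqrt(4 + z'^2) ) = 0,
so z' is constant. Integrating once:
    z(θ) = a θ + b,
a helix on the cylinder (a straight line when the cylinder is unrolled). The constants a, b are determined by the endpoint conditions.
With endpoint conditions z(0) = 0 and z(4π/3) = 13: from z(0) = b we get b = 0, and a·4π/3 + 0 = 13 gives a = 39/(4π), so
    z(θ) = (39/(4π)) θ.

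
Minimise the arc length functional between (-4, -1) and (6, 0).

Arc-length functional: J[y] = ∫ sqrt(1 + (y')^2) dx.
Lagrangian L = sqrt(1 + (y')^2) has no explicit y dependence, so ∂L/∂y = 0 and the Euler-Lagrange equation gives
    d/dx( y' / sqrt(1 + (y')^2) ) = 0  ⇒  y' / sqrt(1 + (y')^2) = const.
Hence y' is constant, so y(x) is affine.
Fitting the endpoints (-4, -1) and (6, 0):
    slope m = (0 − (-1)) / (6 − (-4)) = 1/10,
    intercept c = (-1) − m·(-4) = -3/5.
Extremal: y(x) = (1/10) x - 3/5.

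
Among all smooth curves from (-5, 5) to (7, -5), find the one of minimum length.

Arc-length functional: J[y] = ∫ sqrt(1 + (y')^2) dx.
Lagrangian L = sqrt(1 + (y')^2) has no explicit y dependence, so ∂L/∂y = 0 and the Euler-Lagrange equation gives
    d/dx( y' / sqrt(1 + (y')^2) ) = 0  ⇒  y' / sqrt(1 + (y')^2) = const.
Hence y' is constant, so y(x) is affine.
Fitting the endpoints (-5, 5) and (7, -5):
    slope m = ((-5) − 5) / (7 − (-5)) = -5/6,
    intercept c = 5 − m·(-5) = 5/6.
Extremal: y(x) = (-5/6) x + 5/6.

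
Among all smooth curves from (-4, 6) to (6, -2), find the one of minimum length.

Arc-length functional: J[y] = ∫ sqrt(1 + (y')^2) dx.
Lagrangian L = sqrt(1 + (y')^2) has no explicit y dependence, so ∂L/∂y = 0 and the Euler-Lagrange equation gives
    d/dx( y' / sqrt(1 + (y')^2) ) = 0  ⇒  y' / sqrt(1 + (y')^2) = const.
Hence y' is constant, so y(x) is affine.
Fitting the endpoints (-4, 6) and (6, -2):
    slope m = ((-2) − 6) / (6 − (-4)) = -4/5,
    intercept c = 6 − m·(-4) = 14/5.
Extremal: y(x) = (-4/5) x + 14/5.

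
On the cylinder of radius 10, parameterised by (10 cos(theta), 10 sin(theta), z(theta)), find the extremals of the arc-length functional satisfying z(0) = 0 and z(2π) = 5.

Parameterise the cylinder of radius R = 10 as
    r(θ) = (10 cos θ, 10 sin θ, z(θ)).
The arc-length element is
    ds = sqrt(100 + (dz/dθ)^2) dθ,
so the Lagrangian is L = sqrt(100 + z'^2).
L depends on z' only, not on z or θ, so ∂L/∂z = 0 and
    ∂L/∂z' = z' / sqrt(100 + z'^2).
The Euler-Lagrange equation gives
    d/dθ( z' / sqrt(100 + z'^2) ) = 0,
so z' is constant. Integrating once:
    z(θ) = a θ + b,
a helix on the cylinder (a straight line when the cylinder is unrolled). The constants a, b are determined by the endpoint conditions.
With endpoint conditions z(0) = 0 and z(2π) = 5: from z(0) = b we get b = 0, and a·2π + 0 = 5 gives a = 5/(2π), so
    z(θ) = (5/(2π)) θ.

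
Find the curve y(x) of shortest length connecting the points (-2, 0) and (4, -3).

Arc-length functional: J[y] = ∫ sqrt(1 + (y')^2) dx.
Lagrangian L = sqrt(1 + (y')^2) has no explicit y dependence, so ∂L/∂y = 0 and the Euler-Lagrange equation gives
    d/dx( y' / sqrt(1 + (y')^2) ) = 0  ⇒  y' / sqrt(1 + (y')^2) = const.
Hence y' is constant, so y(x) is affine.
Fitting the endpoints (-2, 0) and (4, -3):
    slope m = ((-3) − 0) / (4 − (-2)) = -1/2,
    intercept c = 0 − m·(-2) = -1.
Extremal: y(x) = (-1/2) x - 1.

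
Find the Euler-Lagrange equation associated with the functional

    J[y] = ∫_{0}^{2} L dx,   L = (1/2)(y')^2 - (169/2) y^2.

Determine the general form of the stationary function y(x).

The Lagrangian is L = (1/2)(y')^2 - (169/2) y^2.
∂L/∂y = -169y.
∂L/∂y' = y'.
The Euler-Lagrange equation d/dx(∂L/∂y') − ∂L/∂y = 0 becomes:
    y'' + 169 y = 0
General solution: y(x) = A sin(13x) + B cos(13x), where A and B are arbitrary constants fixed by the endpoint conditions.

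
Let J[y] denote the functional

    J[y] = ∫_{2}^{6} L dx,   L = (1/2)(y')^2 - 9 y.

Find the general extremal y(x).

The Lagrangian is L = (1/2)(y')^2 - 9 y.
∂L/∂y = -9.
∂L/∂y' = y'.
The Euler-Lagrange equation d/dx(∂L/∂y') − ∂L/∂y = 0 becomes:
    y'' + 9 = 0
General solution: y(x) = -(9/2) x^2 + A x + B, where A and B are arbitrary constants fixed by the endpoint conditions.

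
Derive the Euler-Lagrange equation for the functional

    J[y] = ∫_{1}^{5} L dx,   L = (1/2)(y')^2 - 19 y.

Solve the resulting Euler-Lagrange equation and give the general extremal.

The Lagrangian is L = (1/2)(y')^2 - 19 y.
∂L/∂y = -19.
∂L/∂y' = y'.
The Euler-Lagrange equation d/dx(∂L/∂y') − ∂L/∂y = 0 becomes:
    y'' + 19 = 0
General solution: y(x) = -(19/2) x^2 + A x + B, where A and B are arbitrary constants fixed by the endpoint conditions.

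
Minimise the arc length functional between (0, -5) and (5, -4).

Arc-length functional: J[y] = ∫ sqrt(1 + (y')^2) dx.
Lagrangian L = sqrt(1 + (y')^2) has no explicit y dependence, so ∂L/∂y = 0 and the Euler-Lagrange equation gives
    d/dx( y' / sqrt(1 + (y')^2) ) = 0  ⇒  y' / sqrt(1 + (y')^2) = const.
Hence y' is constant, so y(x) is affine.
Fitting the endpoints (0, -5) and (5, -4):
    slope m = ((-4) − (-5)) / (5 − 0) = 1/5,
    intercept c = (-5) − m·0 = -5.
Extremal: y(x) = (1/5) x - 5.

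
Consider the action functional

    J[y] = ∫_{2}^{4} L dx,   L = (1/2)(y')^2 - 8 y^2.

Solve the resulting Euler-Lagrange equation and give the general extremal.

The Lagrangian is L = (1/2)(y')^2 - 8 y^2.
∂L/∂y = -16y.
∂L/∂y' = y'.
The Euler-Lagrange equation d/dx(∂L/∂y') − ∂L/∂y = 0 becomes:
    y'' + 16 y = 0
General solution: y(x) = A sin(4x) + B cos(4x), where A and B are arbitrary constants fixed by the endpoint conditions.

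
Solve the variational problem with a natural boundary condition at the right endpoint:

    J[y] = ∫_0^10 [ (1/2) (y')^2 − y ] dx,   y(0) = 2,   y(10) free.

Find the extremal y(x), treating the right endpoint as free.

The Lagrangian L = (1/2) (y')^2 − y gives
    ∂L/∂y = −1,   ∂L/∂y' = y'.
Euler-Lagrange: d/dx(y') − (−1) = 0, i.e. y'' + 1 = 0, so
    y(x) = −(1/2) x^2 + C1 x + C2.
Fixed left endpoint y(0) = 2 ⇒ C2 = 2.
The right endpoint x = 10 is free, so the natural (transversality) condition is ∂L/∂y' |_{x=10} = 0, i.e. y'(10) = 0.
Compute y'(x) = −1 x + C1, so y'(10) = −10 + C1 = 0 ⇒ C1 = 10.
Therefore the extremal is
    y(x) = −x^2/2 + 10 x + 2.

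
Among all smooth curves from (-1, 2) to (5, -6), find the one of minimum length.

Arc-length functional: J[y] = ∫ sqrt(1 + (y')^2) dx.
Lagrangian L = sqrt(1 + (y')^2) has no explicit y dependence, so ∂L/∂y = 0 and the Euler-Lagrange equation gives
    d/dx( y' / sqrt(1 + (y')^2) ) = 0  ⇒  y' / sqrt(1 + (y')^2) = const.
Hence y' is constant, so y(x) is affine.
Fitting the endpoints (-1, 2) and (5, -6):
    slope m = ((-6) − 2) / (5 − (-1)) = -4/3,
    intercept c = 2 − m·(-1) = 2/3.
Extremal: y(x) = (-4/3) x + 2/3.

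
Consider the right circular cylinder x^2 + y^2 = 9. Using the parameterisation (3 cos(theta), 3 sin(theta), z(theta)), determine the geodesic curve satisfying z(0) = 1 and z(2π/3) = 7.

Parameterise the cylinder of radius R = 3 as
    r(θ) = (3 cos θ, 3 sin θ, z(θ)).
The arc-length element is
    ds = sqrt(9 + (dz/dθ)^2) dθ,
so the Lagrangian is L = sqrt(9 + z'^2).
L depends on z' only, not on z or θ, so ∂L/∂z = 0 and
    ∂L/∂z' = z' / sqrt(9 + z'^2).
The Euler-Lagrange equation gives
    d/dθ( z' / sqrt(9 + z'^2) ) = 0,
so z' is constant. Integrating once:
    z(θ) = a θ + b,
a helix on the cylinder (a straight line when the cylinder is unrolled). The constants a, b are determined by the endpoint conditions.
With endpoint conditions z(0) = 1 and z(2π/3) = 7: from z(0) = b we get b = 1, and a·2π/3 + 1 = 7 gives a = 9/π, so
    z(θ) = (9/π) θ + 1.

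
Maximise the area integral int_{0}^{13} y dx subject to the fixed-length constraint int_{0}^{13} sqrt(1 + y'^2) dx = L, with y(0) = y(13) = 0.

Set up the augmented Lagrangian using a multiplier λ for the length constraint:
    F(y, y') = y − λ sqrt(1 + y'^2).
F has no explicit x dependence, so the Beltrami identity yields a first integral
    F − y' ∂F/∂y' = C.
Compute ∂F/∂y' = −λ y' / sqrt(1 + y'^2). Then
    y − λ sqrt(1 + y'^2) + λ y'^2 / sqrt(1 + y'^2) = C
    ⇒  y − λ / sqrt(1 + y'^2) = C.
Solving for y' and integrating gives
    (x − a)^2 + (y − b)^2 = λ^2,
a circular arc of radius λ. The constants a, b are determined by the endpoint conditions y(0) = y(13) = 0, and λ is fixed implicitly by the length constraint
    ∫_{0}^{13} sqrt(1 + y'^2) dx = L.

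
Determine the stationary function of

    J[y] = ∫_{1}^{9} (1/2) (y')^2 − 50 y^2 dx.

The Lagrangian is L = (1/2) (y')^2 − 50 y^2.
Compute ∂L/∂y = -100y, ∂L/∂y' = y'.
The Euler-Lagrange equation d/dx(∂L/∂y') − ∂L/∂y = 0 reduces to
    y'' + 100 y = 0.
Its general solution is
    y(x) = A sin(10x) + B cos(10x),
with A, B fixed by the endpoint conditions.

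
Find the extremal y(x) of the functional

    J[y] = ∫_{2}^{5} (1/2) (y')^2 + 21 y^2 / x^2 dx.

The Lagrangian is L = (1/2) (y')^2 + 21 y^2 / x^2.
Compute ∂L/∂y = 42y/x^2, ∂L/∂y' = y'.
The Euler-Lagrange equation d/dx(∂L/∂y') − ∂L/∂y = 0 reduces to
    y'' − 42/x^2 · y = 0  (x > 0).
Its general solution is
    y(x) = A x^7 + B x^(-6),
with A, B fixed by the endpoint conditions.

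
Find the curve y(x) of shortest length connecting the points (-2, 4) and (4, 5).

Arc-length functional: J[y] = ∫ sqrt(1 + (y')^2) dx.
Lagrangian L = sqrt(1 + (y')^2) has no explicit y dependence, so ∂L/∂y = 0 and the Euler-Lagrange equation gives
    d/dx( y' / sqrt(1 + (y')^2) ) = 0  ⇒  y' / sqrt(1 + (y')^2) = const.
Hence y' is constant, so y(x) is affine.
Fitting the endpoints (-2, 4) and (4, 5):
    slope m = (5 − 4) / (4 − (-2)) = 1/6,
    intercept c = 4 − m·(-2) = 13/3.
Extremal: y(x) = (1/6) x + 13/3.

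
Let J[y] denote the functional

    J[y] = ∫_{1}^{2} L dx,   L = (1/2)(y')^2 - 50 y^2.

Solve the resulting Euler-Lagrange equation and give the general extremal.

The Lagrangian is L = (1/2)(y')^2 - 50 y^2.
∂L/∂y = -100y.
∂L/∂y' = y'.
The Euler-Lagrange equation d/dx(∂L/∂y') − ∂L/∂y = 0 becomes:
    y'' + 100 y = 0
General solution: y(x) = A sin(10x) + B cos(10x), where A and B are arbitrary constants fixed by the endpoint conditions.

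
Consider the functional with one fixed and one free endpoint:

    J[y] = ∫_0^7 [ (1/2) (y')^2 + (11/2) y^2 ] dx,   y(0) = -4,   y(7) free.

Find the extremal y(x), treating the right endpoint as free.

The Lagrangian L = (1/2) (y')^2 + (11/2) y^2 gives
    ∂L/∂y = 11 y,   ∂L/∂y' = y'.
Euler-Lagrange: y'' − 11 y = 0.
With k = sqrt(11), the general solution is
    y(x) = A cosh(sqrt(11) x) + B sinh(sqrt(11) x).
Fixed left endpoint y(0) = -4 ⇒ A = -4.
The right endpoint x = 7 is free, so the natural (transversality) condition is ∂L/∂y' |_{x=7} = 0, i.e. y'(7) = 0.
Compute y'(x) = A k sinh(k x) + B k cosh(k x), so
    y'(7) = A k sinh(k·7) + B k cosh(k·7) = 0
    ⇒ B = −A tanh(k·7) = 4 tanh(sqrt(11)·7).
Therefore the extremal is
    y(x) = −4 cosh(sqrt(11) x) + 4 tanh(sqrt(11)·7) sinh(sqrt(11) x).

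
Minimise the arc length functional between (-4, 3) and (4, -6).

Arc-length functional: J[y] = ∫ sqrt(1 + (y')^2) dx.
Lagrangian L = sqrt(1 + (y')^2) has no explicit y dependence, so ∂L/∂y = 0 and the Euler-Lagrange equation gives
    d/dx( y' / sqrt(1 + (y')^2) ) = 0  ⇒  y' / sqrt(1 + (y')^2) = const.
Hence y' is constant, so y(x) is affine.
Fitting the endpoints (-4, 3) and (4, -6):
    slope m = ((-6) − 3) / (4 − (-4)) = -9/8,
    intercept c = 3 − m·(-4) = -3/2.
Extremal: y(x) = (-9/8) x - 3/2.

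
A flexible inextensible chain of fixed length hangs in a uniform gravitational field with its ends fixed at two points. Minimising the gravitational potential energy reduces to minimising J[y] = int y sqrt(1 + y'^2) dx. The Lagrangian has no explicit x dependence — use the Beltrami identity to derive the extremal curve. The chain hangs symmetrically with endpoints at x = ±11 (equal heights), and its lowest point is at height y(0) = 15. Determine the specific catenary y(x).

The Lagrangian L(y, y') = y sqrt(1 + y'^2) has no explicit x dependence, so the Beltrami identity applies:
    L − y' ∂L/∂y' = C.
Compute ∂L/∂y' = y · y' / sqrt(1 + y'^2). Then
    L − y' ∂L/∂y'
    = y sqrt(1 + y'^2) − y · y'^2 / sqrt(1 + y'^2)
    = y (1 + y'^2 − y'^2) / sqrt(1 + y'^2)
    = y / sqrt(1 + y'^2) = C.
Squaring gives y^2 = C^2 (1 + y'^2), i.e.
    y'^2 = y^2 / C^2 − 1.
Separating variables,
    dy / sqrt(y^2 − C^2) = dx / C,
and integrating gives arccosh(y / C) = (x − a)/C, so
    y(x) = C cosh((x − a)/C),
the catenary. The constants C and a are fixed by the two endpoint conditions (and, for the hanging-chain problem, the length constraint selects C).
Now fit the given data. The endpoints x = ±11 are symmetric at equal height, so the catenary is even about its minimum: a = 0 and y(x) = C cosh(x/C). The lowest point is y(0) = C cosh(0) = C, and we are told y(0) = 15, so C = 15. Therefore
    y(x) = 15 cosh(x/15),
and at the endpoints
    y(±11) = 15 cosh(11/15).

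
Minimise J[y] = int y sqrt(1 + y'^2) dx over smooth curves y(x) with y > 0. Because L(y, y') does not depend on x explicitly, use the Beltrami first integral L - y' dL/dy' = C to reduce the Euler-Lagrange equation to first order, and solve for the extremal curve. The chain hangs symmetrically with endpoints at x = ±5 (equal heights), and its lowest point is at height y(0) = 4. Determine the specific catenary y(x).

The Lagrangian L(y, y') = y sqrt(1 + y'^2) has no explicit x dependence, so the Beltrami identity applies:
    L − y' ∂L/∂y' = C.
Compute ∂L/∂y' = y · y' / sqrt(1 + y'^2). Then
    L − y' ∂L/∂y'
    = y sqrt(1 + y'^2) − y · y'^2 / sqrt(1 + y'^2)
    = y (1 + y'^2 − y'^2) / sqrt(1 + y'^2)
    = y / sqrt(1 + y'^2) = C.
Squaring gives y^2 = C^2 (1 + y'^2), i.e.
    y'^2 = y^2 / C^2 − 1.
Separating variables,
    dy / sqrt(y^2 − C^2) = dx / C,
and integrating gives arccosh(y / C) = (x − a)/C, so
    y(x) = C cosh((x − a)/C),
the catenary. The constants C and a are fixed by the two endpoint conditions (and, for the hanging-chain problem, the length constraint selects C).
Now fit the given data. The endpoints x = ±5 are symmetric at equal height, so the catenary is even about its minimum: a = 0 and y(x) = C cosh(x/C). The lowest point is y(0) = C cosh(0) = C, and we are told y(0) = 4, so C = 4. Therefore
    y(x) = 4 cosh(x/4),
and at the endpoints
    y(±5) = 4 cosh(5/4).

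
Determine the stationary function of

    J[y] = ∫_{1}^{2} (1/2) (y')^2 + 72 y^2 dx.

The Lagrangian is L = (1/2) (y')^2 + 72 y^2.
Compute ∂L/∂y = 144y, ∂L/∂y' = y'.
The Euler-Lagrange equation d/dx(∂L/∂y') − ∂L/∂y = 0 reduces to
    y'' − 144 y = 0.
Its general solution is
    y(x) = A e^(12x) + B e^(−12x),
with A, B fixed by the endpoint conditions.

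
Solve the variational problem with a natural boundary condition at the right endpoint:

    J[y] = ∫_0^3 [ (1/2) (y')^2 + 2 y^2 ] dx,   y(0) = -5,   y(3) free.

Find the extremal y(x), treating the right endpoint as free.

The Lagrangian L = (1/2) (y')^2 + 2 y^2 gives
    ∂L/∂y = 4 y,   ∂L/∂y' = y'.
Euler-Lagrange: y'' − 4 y = 0.
With k = 2, the general solution is
    y(x) = A cosh(2 x) + B sinh(2 x).
Fixed left endpoint y(0) = -5 ⇒ A = -5.
The right endpoint x = 3 is free, so the natural (transversality) condition is ∂L/∂y' |_{x=3} = 0, i.e. y'(3) = 0.
Compute y'(x) = A k sinh(k x) + B k cosh(k x), so
    y'(3) = A k sinh(k·3) + B k cosh(k·3) = 0
    ⇒ B = −A tanh(k·3) = 5 tanh(2·3).
Therefore the extremal is
    y(x) = −5 cosh(2 x) + 5 tanh(2·3) sinh(2 x).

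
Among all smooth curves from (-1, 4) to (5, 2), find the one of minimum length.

Arc-length functional: J[y] = ∫ sqrt(1 + (y')^2) dx.
Lagrangian L = sqrt(1 + (y')^2) has no explicit y dependence, so ∂L/∂y = 0 and the Euler-Lagrange equation gives
    d/dx( y' / sqrt(1 + (y')^2) ) = 0  ⇒  y' / sqrt(1 + (y')^2) = const.
Hence y' is constant, so y(x) is affine.
Fitting the endpoints (-1, 4) and (5, 2):
    slope m = (2 − 4) / (5 − (-1)) = -1/3,
    intercept c = 4 − m·(-1) = 11/3.
Extremal: y(x) = (-1/3) x + 11/3.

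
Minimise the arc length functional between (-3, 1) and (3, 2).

Arc-length functional: J[y] = ∫ sqrt(1 + (y')^2) dx.
Lagrangian L = sqrt(1 + (y')^2) has no explicit y dependence, so ∂L/∂y = 0 and the Euler-Lagrange equation gives
    d/dx( y' / sqrt(1 + (y')^2) ) = 0  ⇒  y' / sqrt(1 + (y')^2) = const.
Hence y' is constant, so y(x) is affine.
Fitting the endpoints (-3, 1) and (3, 2):
    slope m = (2 − 1) / (3 − (-3)) = 1/6,
    intercept c = 1 − m·(-3) = 3/2.
Extremal: y(x) = (1/6) x + 3/2.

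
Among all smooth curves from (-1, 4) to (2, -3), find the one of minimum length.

Arc-length functional: J[y] = ∫ sqrt(1 + (y')^2) dx.
Lagrangian L = sqrt(1 + (y')^2) has no explicit y dependence, so ∂L/∂y = 0 and the Euler-Lagrange equation gives
    d/dx( y' / sqrt(1 + (y')^2) ) = 0  ⇒  y' / sqrt(1 + (y')^2) = const.
Hence y' is constant, so y(x) is affine.
Fitting the endpoints (-1, 4) and (2, -3):
    slope m = ((-3) − 4) / (2 − (-1)) = -7/3,
    intercept c = 4 − m·(-1) = 5/3.
Extremal: y(x) = (-7/3) x + 5/3.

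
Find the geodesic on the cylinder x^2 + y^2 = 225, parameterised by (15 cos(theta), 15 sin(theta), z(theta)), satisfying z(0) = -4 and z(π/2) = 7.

Parameterise the cylinder of radius R = 15 as
    r(θ) = (15 cos θ, 15 sin θ, z(θ)).
The arc-length element is
    ds = sqrt(225 + (dz/dθ)^2) dθ,
so the Lagrangian is L = sqrt(225 + z'^2).
L depends on z' only, not on z or θ, so ∂L/∂z = 0 and
    ∂L/∂z' = z' / sqrt(225 + z'^2).
The Euler-Lagrange equation gives
    d/dθ( z' / sqrt(225 + z'^2) ) = 0,
so z' is constant. Integrating once:
    z(θ) = a θ + b,
a helix on the cylinder (a straight line when the cylinder is unrolled). The constants a, b are determined by the endpoint conditions.
With endpoint conditions z(0) = -4 and z(π/2) = 7: from z(0) = b we get b = -4, and a·π/2 + -4 = 7 gives a = 22/π, so
    z(θ) = (22/π) θ − 4.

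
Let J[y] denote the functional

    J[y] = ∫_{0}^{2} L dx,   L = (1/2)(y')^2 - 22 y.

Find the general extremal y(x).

The Lagrangian is L = (1/2)(y')^2 - 22 y.
∂L/∂y = -22.
∂L/∂y' = y'.
The Euler-Lagrange equation d/dx(∂L/∂y') − ∂L/∂y = 0 becomes:
    y'' + 22 = 0
General solution: y(x) = -11 x^2 + A x + B, where A and B are arbitrary constants fixed by the endpoint conditions.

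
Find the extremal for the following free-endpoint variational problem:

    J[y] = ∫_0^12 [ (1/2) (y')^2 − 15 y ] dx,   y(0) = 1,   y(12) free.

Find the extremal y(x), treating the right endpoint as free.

The Lagrangian L = (1/2) (y')^2 − 15 y gives
    ∂L/∂y = −15,   ∂L/∂y' = y'.
Euler-Lagrange: d/dx(y') − (−15) = 0, i.e. y'' + 15 = 0, so
    y(x) = −(15/2) x^2 + C1 x + C2.
Fixed left endpoint y(0) = 1 ⇒ C2 = 1.
The right endpoint x = 12 is free, so the natural (transversality) condition is ∂L/∂y' |_{x=12} = 0, i.e. y'(12) = 0.
Compute y'(x) = −15 x + C1, so y'(12) = −180 + C1 = 0 ⇒ C1 = 180.
Therefore the extremal is
    y(x) = −(15/2) x^2 + 180 x + 1.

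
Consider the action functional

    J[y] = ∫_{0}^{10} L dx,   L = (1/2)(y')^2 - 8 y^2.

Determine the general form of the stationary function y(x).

The Lagrangian is L = (1/2)(y')^2 - 8 y^2.
∂L/∂y = -16y.
∂L/∂y' = y'.
The Euler-Lagrange equation d/dx(∂L/∂y') − ∂L/∂y = 0 becomes:
    y'' + 16 y = 0
General solution: y(x) = A sin(4x) + B cos(4x), where A and B are arbitrary constants fixed by the endpoint conditions.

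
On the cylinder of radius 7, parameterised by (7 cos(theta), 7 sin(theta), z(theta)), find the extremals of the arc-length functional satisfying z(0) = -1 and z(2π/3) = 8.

Parameterise the cylinder of radius R = 7 as
    r(θ) = (7 cos θ, 7 sin θ, z(θ)).
The arc-length element is
    ds = sqrt(49 + (dz/dθ)^2) dθ,
so the Lagrangian is L = sqrt(49 + z'^2).
L depends on z' only, not on z or θ, so ∂L/∂z = 0 and
    ∂L/∂z' = z' / sqrt(49 + z'^2).
The Euler-Lagrange equation gives
    d/dθ( z' / sqrt(49 + z'^2) ) = 0,
so z' is constant. Integrating once:
    z(θ) = a θ + b,
a helix on the cylinder (a straight line when the cylinder is unrolled). The constants a, b are determined by the endpoint conditions.
With endpoint conditions z(0) = -1 and z(2π/3) = 8: from z(0) = b we get b = -1, and a·2π/3 + -1 = 8 gives a = 27/(2π), so
    z(θ) = (27/(2π)) θ − 1.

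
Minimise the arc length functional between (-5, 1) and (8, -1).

Arc-length functional: J[y] = ∫ sqrt(1 + (y')^2) dx.
Lagrangian L = sqrt(1 + (y')^2) has no explicit y dependence, so ∂L/∂y = 0 and the Euler-Lagrange equation gives
    d/dx( y' / sqrt(1 + (y')^2) ) = 0  ⇒  y' / sqrt(1 + (y')^2) = const.
Hence y' is constant, so y(x) is affine.
Fitting the endpoints (-5, 1) and (8, -1):
    slope m = ((-1) − 1) / (8 − (-5)) = -2/13,
    intercept c = 1 − m·(-5) = 3/13.
Extremal: y(x) = (-2/13) x + 3/13.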